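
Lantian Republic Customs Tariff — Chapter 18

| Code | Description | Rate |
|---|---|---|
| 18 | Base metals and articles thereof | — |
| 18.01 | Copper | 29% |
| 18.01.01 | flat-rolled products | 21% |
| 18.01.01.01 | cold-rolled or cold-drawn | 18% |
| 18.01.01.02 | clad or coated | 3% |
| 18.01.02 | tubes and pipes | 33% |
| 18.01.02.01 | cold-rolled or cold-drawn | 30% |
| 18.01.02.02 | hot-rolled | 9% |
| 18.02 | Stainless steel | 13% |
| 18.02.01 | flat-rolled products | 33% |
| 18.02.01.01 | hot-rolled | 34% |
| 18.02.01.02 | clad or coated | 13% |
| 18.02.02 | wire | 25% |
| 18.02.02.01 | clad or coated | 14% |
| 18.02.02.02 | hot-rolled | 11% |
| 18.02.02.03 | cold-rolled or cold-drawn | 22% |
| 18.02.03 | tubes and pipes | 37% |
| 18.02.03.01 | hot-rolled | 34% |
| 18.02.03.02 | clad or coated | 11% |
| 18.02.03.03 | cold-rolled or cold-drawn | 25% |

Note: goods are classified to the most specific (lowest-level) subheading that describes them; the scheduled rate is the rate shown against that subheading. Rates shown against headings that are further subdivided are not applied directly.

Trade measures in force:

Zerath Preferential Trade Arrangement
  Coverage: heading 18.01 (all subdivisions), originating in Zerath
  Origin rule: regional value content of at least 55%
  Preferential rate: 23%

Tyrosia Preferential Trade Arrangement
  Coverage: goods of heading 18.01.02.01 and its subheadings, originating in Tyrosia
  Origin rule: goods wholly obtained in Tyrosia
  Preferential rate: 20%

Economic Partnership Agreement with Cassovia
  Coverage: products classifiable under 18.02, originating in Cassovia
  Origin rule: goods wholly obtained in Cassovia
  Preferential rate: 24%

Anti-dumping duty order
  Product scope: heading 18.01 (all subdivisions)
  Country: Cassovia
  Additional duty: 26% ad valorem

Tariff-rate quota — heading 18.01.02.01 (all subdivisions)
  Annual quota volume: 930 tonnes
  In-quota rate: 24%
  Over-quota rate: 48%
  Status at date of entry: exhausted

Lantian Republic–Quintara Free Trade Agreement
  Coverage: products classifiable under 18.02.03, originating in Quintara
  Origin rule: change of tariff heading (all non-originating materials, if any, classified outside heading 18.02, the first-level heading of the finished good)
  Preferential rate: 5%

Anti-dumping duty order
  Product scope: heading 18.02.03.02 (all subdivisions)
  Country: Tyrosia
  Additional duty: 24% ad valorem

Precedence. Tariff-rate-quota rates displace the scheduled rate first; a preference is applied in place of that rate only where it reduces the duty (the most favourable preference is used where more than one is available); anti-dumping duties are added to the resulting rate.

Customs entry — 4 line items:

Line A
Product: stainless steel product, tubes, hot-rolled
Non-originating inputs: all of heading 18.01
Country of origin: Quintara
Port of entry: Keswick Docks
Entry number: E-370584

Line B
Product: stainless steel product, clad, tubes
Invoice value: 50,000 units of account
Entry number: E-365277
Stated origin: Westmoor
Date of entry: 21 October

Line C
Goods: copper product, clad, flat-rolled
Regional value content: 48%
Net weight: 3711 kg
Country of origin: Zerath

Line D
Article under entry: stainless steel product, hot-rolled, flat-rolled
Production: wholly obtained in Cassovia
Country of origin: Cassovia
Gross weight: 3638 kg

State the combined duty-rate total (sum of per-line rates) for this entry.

43%

Line A: stainless steel → 18.02; tubes → 18.02.03; hot-rolled → 18.02.03.01. Scheduled 34%. Quintara agreement on 18.02.03: CTH met → 5% available; preferential 5%. → 5%.
Line B: stainless steel → 18.02; tubes → 18.02.03; clad → 18.02.03.02. Scheduled 11%. No special measure applies. → 11%.
Line C: copper → 18.01; flat-rolled → 18.01.01; clad → 18.01.01.02. Scheduled 3%. Zerath agreement on 18.01: RVC < 55%. → 3%.
Line D: stainless steel → 18.02; flat-rolled → 18.02.01; hot-rolled → 18.02.01.01. Scheduled 34%. Cassovia agreement on 18.02: wholly obtained → 24% available; preferential 24%. → 24%.
Sum: 5% + 11% + 3% + 24% = 43%.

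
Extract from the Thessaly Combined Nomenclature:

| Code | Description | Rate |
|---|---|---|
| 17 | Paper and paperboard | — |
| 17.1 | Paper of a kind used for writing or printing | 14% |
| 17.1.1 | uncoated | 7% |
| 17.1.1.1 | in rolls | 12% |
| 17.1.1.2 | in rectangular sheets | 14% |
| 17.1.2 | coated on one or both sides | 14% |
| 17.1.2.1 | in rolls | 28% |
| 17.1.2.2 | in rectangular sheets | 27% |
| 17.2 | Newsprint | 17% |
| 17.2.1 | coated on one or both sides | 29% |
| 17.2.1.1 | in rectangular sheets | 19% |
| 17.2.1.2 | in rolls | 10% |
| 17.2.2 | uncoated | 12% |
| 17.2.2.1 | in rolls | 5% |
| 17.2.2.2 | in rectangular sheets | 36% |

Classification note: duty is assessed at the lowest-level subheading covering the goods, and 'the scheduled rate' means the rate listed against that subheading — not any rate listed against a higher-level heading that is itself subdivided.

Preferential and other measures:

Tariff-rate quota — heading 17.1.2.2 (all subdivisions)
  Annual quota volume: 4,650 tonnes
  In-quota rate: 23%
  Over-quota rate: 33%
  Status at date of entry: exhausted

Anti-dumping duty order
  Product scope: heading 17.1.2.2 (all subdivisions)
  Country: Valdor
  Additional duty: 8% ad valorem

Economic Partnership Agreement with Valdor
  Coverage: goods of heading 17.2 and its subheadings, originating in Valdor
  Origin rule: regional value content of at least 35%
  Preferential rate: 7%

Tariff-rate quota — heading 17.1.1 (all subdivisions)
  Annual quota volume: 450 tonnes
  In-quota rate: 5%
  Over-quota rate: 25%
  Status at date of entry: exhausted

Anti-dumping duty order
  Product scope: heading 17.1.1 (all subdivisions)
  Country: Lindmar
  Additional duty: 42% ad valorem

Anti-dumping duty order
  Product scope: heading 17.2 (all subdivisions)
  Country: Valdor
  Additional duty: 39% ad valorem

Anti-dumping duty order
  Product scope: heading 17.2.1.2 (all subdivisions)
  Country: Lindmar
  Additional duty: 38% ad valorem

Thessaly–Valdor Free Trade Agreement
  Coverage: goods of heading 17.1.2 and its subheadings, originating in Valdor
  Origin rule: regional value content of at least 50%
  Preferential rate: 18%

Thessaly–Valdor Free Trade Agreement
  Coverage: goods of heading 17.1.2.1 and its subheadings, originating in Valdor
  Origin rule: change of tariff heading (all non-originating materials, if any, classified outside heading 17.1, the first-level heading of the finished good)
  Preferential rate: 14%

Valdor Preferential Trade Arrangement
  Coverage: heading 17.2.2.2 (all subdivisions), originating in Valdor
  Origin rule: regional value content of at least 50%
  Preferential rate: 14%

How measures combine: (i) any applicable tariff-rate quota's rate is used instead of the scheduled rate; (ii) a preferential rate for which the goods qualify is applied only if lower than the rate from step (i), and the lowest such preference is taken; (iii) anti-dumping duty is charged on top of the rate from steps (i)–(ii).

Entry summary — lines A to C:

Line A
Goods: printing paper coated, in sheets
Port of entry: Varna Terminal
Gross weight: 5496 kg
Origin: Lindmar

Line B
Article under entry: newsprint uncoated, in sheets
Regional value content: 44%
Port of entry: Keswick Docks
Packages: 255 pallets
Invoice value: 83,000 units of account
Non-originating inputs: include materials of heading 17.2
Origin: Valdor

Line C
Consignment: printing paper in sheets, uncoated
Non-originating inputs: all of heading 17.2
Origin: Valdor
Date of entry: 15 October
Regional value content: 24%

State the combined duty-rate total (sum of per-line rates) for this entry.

104%

Line A: printing paper → 17.1; coated → 17.1.2; in sheets → 17.1.2.2. Scheduled 27%. quota on 17.1.2.2 exhausted → over-quota 33%. → 33%.
Line B: newsprint → 17.2; uncoated → 17.2.2; in sheets → 17.2.2.2. Scheduled 36%. Valdor agreement on 17.2: RVC ≥ 35% → 7% available; Valdor agreement on 17.1.2: 17.2.2.2 not covered; Valdor agreement on 17.1.2.1: 17.2.2.2 not covered; Valdor agreement on 17.2.2.2: RVC < 50%; preferential 7%; anti-dumping (Valdor, 17.2): +39%; total 7% + 39% = 46%. → 46%.
Line C: printing paper → 17.1; uncoated → 17.1.1; in sheets → 17.1.1.2. Scheduled 14%. quota on 17.1.1 exhausted → over-quota 25%; Valdor agreement on 17.2: 17.1.1.2 not covered; Valdor agreement on 17.1.2: 17.1.1.2 not covered; Valdor agreement on 17.1.2.1: 17.1.1.2 not covered; Valdor agreement on 17.2.2.2: 17.1.1.2 not covered. → 25%.
Sum: 33% + 46% + 25% = 104%.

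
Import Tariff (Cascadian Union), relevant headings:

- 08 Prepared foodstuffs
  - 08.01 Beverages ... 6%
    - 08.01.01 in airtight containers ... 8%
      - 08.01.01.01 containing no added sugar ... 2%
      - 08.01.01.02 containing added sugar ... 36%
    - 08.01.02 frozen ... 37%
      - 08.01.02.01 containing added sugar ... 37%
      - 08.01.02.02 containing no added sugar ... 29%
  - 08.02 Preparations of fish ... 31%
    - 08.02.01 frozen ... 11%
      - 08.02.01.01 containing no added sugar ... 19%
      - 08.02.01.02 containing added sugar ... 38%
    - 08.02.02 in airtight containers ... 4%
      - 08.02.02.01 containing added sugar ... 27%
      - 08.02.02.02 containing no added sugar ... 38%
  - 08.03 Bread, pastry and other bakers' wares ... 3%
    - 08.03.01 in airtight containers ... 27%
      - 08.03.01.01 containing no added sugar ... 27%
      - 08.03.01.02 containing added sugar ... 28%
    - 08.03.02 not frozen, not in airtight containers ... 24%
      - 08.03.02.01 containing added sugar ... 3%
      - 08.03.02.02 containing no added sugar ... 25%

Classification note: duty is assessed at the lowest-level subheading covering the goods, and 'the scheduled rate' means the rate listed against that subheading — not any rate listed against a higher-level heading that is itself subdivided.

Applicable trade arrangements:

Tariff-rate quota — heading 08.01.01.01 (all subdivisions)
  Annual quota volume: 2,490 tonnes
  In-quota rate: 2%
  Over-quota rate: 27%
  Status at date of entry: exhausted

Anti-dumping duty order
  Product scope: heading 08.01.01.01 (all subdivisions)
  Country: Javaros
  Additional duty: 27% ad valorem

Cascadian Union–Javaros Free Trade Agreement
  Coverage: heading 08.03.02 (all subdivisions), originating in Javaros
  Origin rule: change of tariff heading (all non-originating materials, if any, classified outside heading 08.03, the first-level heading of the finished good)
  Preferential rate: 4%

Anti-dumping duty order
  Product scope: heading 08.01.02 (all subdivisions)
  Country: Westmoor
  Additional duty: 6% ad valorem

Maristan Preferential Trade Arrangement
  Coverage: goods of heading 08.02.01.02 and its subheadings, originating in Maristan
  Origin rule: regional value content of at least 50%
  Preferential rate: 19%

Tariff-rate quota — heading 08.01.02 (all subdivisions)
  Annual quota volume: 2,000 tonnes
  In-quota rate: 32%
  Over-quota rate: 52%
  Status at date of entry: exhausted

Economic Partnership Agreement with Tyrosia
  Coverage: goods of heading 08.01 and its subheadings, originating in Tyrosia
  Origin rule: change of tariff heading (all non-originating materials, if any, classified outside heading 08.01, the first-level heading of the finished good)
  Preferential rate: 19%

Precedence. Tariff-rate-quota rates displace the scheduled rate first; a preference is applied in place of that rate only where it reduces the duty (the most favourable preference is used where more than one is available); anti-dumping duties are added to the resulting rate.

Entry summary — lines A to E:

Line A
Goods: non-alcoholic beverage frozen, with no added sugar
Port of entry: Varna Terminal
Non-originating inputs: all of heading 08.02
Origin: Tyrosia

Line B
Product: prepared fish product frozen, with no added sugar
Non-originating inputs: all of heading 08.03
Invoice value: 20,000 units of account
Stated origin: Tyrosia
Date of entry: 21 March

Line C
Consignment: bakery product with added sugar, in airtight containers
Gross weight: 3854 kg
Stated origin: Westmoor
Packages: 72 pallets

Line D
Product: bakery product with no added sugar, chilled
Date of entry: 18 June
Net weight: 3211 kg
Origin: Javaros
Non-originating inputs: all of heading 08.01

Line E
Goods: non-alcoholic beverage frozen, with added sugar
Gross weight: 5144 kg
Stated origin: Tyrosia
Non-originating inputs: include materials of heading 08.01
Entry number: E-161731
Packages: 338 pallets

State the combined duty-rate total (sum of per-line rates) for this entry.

Line A: non-alcoholic beverage → 08.01; frozen → 08.01.02; with no added sugar → 08.01.02.02. Scheduled 29%. quota on 08.01.02 exhausted → over-quota 52%; Tyrosia agreement on 08.01: CTH met → 19% available; preferential 19%. → 19%.
Line B: prepared fish product → 08.02; frozen → 08.02.01; with no added sugar → 08.02.01.01. Scheduled 19%. Tyrosia agreement on 08.01: 08.02.01.01 not covered. → 19%.
Line C: bakery product → 08.03; in airtight containers → 08.03.01; with added sugar → 08.03.01.02. Scheduled 28%. No special measure applies. → 28%.
Line D: bakery product → 08.03; chilled → 08.03.02; with no added sugar → 08.03.02.02. Scheduled 25%. Javaros agreement on 08.03.02: CTH met → 4% available; preferential 4%. → 4%.
Line E: non-alcoholic beverage → 08.01; frozen → 08.01.02; with added sugar → 08.01.02.01. Scheduled 37%. quota on 08.01.02 exhausted → over-quota 52%; Tyrosia agreement on 08.01: CTH not met. → 52%.
Sum: 19% + 19% + 28% + 4% + 52% = 122%.

122%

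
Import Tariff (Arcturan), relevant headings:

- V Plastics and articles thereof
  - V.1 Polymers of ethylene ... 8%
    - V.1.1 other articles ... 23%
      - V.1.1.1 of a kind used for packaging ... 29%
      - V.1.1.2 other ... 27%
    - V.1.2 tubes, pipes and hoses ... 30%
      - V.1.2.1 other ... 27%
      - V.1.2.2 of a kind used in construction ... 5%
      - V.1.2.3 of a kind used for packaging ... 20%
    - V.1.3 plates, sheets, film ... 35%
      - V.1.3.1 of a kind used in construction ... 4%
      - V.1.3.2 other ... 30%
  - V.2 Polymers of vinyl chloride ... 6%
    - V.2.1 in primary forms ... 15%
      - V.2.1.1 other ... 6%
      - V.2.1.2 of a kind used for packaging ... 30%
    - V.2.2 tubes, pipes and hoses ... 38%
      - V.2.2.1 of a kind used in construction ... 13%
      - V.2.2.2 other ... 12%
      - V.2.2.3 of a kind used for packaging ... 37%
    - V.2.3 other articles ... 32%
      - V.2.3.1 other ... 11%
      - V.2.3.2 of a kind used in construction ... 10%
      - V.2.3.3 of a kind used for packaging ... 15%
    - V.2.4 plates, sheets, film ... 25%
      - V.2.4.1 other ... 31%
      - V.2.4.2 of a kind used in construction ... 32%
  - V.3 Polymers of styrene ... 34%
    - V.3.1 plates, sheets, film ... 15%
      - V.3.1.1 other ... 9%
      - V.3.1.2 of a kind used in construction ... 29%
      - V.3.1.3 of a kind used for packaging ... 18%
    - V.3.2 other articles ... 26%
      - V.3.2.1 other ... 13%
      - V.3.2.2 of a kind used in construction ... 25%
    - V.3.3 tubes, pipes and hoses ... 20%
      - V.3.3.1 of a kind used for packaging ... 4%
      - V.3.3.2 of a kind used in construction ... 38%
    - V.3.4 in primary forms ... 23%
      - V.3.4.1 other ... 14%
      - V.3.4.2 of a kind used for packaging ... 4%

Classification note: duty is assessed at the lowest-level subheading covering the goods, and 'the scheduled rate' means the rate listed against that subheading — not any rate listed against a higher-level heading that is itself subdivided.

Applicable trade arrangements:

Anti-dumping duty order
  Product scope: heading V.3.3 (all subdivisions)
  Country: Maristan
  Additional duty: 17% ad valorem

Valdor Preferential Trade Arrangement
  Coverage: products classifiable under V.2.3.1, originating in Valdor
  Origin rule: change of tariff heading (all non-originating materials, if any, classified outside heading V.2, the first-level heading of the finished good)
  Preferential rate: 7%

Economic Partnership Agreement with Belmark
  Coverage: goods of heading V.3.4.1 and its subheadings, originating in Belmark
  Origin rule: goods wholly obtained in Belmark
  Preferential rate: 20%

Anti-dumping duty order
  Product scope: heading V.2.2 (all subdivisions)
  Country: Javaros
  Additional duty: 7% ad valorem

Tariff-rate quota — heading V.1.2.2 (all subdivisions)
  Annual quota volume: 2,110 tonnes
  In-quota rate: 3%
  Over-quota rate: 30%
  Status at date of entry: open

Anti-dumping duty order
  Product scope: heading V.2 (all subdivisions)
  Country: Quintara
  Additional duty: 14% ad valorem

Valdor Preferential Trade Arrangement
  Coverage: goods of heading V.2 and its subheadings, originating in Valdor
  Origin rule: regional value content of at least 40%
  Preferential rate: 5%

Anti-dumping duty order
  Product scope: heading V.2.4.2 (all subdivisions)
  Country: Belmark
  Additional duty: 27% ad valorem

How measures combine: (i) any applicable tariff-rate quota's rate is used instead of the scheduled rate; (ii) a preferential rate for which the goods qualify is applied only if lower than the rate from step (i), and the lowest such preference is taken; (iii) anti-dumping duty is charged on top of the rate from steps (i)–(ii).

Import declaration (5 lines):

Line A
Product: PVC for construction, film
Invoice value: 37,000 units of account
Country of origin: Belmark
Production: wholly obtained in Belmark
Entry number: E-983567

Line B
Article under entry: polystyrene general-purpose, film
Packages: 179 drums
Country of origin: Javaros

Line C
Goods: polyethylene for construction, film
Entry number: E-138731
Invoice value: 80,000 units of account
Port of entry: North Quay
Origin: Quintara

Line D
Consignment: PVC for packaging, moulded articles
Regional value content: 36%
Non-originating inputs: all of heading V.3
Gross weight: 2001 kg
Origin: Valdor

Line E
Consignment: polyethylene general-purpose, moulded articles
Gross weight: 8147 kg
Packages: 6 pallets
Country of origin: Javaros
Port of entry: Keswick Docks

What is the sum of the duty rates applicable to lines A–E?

Line A: PVC → V.2; film → V.2.4; for construction → V.2.4.2. Scheduled 32%. Belmark agreement on V.3.4.1: V.2.4.2 not covered; anti-dumping (Belmark, V.2.4.2): +27%; total 32% + 27% = 59%. → 59%.
Line B: polystyrene → V.3; film → V.3.1; general-purpose → V.3.1.1. Scheduled 9%. No special measure applies. → 9%.
Line C: polyethylene → V.1; film → V.1.3; for construction → V.1.3.1. Scheduled 4%. No special measure applies. → 4%.
Line D: PVC → V.2; moulded articles → V.2.3; for packaging → V.2.3.3. Scheduled 15%. Valdor agreement on V.2.3.1: V.2.3.3 not covered; Valdor agreement on V.2: RVC < 40%. → 15%.
Line E: polyethylene → V.1; moulded articles → V.1.1; general-purpose → V.1.1.2. Scheduled 27%. No special measure applies. → 27%.
Sum: 59% + 9% + 4% + 15% + 27% = 114%.

114%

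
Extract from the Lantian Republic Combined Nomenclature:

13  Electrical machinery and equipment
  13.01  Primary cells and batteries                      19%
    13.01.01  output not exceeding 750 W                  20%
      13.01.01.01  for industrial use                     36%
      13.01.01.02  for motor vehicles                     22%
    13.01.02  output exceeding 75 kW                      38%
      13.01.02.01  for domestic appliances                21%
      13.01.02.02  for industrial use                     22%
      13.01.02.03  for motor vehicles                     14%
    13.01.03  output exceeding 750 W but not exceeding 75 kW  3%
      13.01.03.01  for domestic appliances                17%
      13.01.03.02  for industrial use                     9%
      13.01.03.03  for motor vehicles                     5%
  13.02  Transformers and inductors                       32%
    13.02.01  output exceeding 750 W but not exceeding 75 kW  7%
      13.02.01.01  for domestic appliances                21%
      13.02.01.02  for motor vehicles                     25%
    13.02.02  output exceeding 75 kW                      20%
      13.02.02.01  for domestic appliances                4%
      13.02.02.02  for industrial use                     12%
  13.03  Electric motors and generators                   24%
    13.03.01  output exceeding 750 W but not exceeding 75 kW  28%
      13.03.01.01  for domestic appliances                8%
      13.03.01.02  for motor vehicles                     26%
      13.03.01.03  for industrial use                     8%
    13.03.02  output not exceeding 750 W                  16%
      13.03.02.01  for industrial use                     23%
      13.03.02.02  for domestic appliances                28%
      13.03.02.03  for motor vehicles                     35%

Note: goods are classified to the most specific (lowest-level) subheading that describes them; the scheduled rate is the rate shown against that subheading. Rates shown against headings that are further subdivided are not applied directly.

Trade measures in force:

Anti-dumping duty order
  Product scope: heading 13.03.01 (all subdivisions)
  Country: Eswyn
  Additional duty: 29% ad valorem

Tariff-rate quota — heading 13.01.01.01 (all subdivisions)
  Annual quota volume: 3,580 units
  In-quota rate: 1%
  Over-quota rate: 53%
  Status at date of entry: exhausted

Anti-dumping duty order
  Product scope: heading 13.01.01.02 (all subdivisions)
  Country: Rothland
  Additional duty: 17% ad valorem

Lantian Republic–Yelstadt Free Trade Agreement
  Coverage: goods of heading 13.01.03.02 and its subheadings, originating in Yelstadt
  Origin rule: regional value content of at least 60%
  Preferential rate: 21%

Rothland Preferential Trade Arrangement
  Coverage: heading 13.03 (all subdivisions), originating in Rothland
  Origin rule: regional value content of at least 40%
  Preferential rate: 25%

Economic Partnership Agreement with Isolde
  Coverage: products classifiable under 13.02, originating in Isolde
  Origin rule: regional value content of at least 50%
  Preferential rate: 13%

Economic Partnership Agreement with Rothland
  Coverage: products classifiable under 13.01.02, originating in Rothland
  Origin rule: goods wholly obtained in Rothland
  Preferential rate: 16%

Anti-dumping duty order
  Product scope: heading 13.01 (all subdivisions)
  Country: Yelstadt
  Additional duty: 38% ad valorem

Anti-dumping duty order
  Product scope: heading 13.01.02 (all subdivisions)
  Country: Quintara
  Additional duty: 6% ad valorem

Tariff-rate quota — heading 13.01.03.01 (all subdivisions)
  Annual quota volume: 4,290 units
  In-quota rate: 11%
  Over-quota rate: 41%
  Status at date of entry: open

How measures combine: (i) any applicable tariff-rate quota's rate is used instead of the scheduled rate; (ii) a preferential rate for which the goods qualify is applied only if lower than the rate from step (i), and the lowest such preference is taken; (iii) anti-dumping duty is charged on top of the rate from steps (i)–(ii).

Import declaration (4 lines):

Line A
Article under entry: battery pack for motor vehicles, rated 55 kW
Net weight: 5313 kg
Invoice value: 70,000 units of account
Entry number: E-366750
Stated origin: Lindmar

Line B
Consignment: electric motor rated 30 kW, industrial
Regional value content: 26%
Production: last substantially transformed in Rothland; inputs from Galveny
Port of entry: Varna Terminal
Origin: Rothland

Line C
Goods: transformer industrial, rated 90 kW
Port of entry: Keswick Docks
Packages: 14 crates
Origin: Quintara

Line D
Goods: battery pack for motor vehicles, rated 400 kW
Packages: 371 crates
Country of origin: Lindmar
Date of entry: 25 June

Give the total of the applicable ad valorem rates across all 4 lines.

Line A: battery pack → 13.01; rated 55 kW → 13.01.03; for motor vehicles → 13.01.03.03. Scheduled 5%. No special measure applies. → 5%.
Line B: electric motor → 13.03; rated 30 kW → 13.03.01; industrial → 13.03.01.03. Scheduled 8%. Rothland agreement on 13.03: RVC < 40%; Rothland agreement on 13.01.02: 13.03.01.03 not covered. → 8%.
Line C: transformer → 13.02; rated 90 kW → 13.02.02; industrial → 13.02.02.02. Scheduled 12%. No special measure applies. → 12%.
Line D: battery pack → 13.01; rated 400 kW → 13.01.02; for motor vehicles → 13.01.02.03. Scheduled 14%. No special measure applies. → 14%.
Sum: 5% + 8% + 12% + 14% = 39%.

39%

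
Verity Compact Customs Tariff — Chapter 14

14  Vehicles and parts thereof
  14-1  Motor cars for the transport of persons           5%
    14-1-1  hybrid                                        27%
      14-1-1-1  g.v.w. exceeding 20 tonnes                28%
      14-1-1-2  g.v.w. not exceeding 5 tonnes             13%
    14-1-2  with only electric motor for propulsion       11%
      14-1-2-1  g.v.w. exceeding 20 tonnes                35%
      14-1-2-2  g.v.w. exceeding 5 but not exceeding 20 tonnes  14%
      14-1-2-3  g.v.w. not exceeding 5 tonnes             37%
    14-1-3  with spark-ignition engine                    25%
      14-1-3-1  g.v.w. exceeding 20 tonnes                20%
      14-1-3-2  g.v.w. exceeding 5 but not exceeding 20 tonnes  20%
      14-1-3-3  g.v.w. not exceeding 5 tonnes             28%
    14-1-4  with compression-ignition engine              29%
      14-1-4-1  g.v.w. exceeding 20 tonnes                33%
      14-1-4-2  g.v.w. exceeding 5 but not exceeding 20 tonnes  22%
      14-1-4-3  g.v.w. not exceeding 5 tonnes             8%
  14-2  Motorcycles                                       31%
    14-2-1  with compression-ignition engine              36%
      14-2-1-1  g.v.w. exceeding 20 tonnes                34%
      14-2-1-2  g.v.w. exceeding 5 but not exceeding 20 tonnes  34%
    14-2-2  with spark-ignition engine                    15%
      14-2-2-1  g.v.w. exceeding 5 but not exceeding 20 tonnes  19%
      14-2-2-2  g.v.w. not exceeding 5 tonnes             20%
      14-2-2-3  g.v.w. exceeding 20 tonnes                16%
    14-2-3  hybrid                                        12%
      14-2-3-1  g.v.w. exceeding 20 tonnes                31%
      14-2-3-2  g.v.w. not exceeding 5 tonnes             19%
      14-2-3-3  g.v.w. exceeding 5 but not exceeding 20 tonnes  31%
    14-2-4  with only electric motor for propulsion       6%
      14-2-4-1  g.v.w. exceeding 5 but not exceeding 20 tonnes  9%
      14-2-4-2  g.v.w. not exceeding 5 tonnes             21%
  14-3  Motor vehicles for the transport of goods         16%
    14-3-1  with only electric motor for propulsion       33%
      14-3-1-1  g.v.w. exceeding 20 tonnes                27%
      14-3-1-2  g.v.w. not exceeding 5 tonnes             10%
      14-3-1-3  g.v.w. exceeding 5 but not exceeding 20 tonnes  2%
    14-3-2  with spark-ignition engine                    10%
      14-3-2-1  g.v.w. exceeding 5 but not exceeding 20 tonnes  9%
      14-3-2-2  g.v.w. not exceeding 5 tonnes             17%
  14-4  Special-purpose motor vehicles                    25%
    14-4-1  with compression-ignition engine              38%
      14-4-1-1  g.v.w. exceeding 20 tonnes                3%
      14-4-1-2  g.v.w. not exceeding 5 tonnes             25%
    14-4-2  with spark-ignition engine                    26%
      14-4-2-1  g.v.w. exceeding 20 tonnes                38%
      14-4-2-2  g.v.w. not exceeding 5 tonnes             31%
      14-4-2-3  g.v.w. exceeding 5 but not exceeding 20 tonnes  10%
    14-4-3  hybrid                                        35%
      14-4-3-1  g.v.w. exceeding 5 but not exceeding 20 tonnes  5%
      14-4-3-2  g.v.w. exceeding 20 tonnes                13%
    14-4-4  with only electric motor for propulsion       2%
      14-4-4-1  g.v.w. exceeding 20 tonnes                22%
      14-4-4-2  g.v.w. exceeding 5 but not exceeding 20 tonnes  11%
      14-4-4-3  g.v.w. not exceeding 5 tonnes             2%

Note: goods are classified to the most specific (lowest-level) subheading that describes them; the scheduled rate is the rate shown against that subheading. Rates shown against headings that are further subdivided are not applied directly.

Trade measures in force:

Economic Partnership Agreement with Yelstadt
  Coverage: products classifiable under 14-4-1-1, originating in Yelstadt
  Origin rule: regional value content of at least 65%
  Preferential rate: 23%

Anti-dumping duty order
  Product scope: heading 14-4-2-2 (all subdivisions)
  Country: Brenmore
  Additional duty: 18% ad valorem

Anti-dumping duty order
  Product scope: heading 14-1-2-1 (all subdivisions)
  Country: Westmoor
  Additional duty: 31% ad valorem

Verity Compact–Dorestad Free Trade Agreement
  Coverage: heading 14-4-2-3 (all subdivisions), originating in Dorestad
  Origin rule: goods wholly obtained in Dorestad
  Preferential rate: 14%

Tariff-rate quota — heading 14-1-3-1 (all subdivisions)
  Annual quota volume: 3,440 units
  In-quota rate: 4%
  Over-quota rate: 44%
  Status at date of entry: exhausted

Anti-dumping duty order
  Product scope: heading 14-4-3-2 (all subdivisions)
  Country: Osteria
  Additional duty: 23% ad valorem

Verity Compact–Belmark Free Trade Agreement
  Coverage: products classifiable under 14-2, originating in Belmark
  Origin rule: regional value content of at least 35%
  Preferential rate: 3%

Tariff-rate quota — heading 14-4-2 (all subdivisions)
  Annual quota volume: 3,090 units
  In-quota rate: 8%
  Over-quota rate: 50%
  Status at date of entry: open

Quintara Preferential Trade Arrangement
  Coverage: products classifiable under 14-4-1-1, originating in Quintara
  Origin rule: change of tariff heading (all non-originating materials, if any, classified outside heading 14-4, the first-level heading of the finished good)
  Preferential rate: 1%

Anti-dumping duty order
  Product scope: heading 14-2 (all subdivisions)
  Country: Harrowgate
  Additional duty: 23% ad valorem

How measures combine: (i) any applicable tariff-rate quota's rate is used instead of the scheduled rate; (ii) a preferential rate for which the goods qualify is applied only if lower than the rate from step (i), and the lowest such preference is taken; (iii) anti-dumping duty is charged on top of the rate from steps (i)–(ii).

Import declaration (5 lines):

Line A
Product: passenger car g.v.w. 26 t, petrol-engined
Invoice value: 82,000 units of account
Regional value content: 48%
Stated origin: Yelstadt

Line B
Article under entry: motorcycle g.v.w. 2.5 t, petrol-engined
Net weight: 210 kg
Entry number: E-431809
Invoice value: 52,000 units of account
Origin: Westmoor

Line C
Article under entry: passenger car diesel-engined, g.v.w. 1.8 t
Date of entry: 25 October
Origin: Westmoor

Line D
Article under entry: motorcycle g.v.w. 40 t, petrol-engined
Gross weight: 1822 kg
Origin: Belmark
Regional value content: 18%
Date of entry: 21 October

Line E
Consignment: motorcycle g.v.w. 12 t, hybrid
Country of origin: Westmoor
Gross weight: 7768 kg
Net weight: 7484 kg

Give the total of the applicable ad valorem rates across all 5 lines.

Line A: passenger car → 14-1; petrol-engined → 14-1-3; g.v.w. 26 t → 14-1-3-1. Scheduled 20%. quota on 14-1-3-1 exhausted → over-quota 44%; Yelstadt agreement on 14-4-1-1: 14-1-3-1 not covered. → 44%.
Line B: motorcycle → 14-2; petrol-engined → 14-2-2; g.v.w. 2.5 t → 14-2-2-2. Scheduled 20%. No special measure applies. → 20%.
Line C: passenger car → 14-1; diesel-engined → 14-1-4; g.v.w. 1.8 t → 14-1-4-3. Scheduled 8%. No special measure applies. → 8%.
Line D: motorcycle → 14-2; petrol-engined → 14-2-2; g.v.w. 40 t → 14-2-2-3. Scheduled 16%. Belmark agreement on 14-2: RVC < 35%. → 16%.
Line E: motorcycle → 14-2; hybrid → 14-2-3; g.v.w. 12 t → 14-2-3-3. Scheduled 31%. No special measure applies. → 31%.
Sum: 44% + 20% + 8% + 16% + 31% = 119%.

119%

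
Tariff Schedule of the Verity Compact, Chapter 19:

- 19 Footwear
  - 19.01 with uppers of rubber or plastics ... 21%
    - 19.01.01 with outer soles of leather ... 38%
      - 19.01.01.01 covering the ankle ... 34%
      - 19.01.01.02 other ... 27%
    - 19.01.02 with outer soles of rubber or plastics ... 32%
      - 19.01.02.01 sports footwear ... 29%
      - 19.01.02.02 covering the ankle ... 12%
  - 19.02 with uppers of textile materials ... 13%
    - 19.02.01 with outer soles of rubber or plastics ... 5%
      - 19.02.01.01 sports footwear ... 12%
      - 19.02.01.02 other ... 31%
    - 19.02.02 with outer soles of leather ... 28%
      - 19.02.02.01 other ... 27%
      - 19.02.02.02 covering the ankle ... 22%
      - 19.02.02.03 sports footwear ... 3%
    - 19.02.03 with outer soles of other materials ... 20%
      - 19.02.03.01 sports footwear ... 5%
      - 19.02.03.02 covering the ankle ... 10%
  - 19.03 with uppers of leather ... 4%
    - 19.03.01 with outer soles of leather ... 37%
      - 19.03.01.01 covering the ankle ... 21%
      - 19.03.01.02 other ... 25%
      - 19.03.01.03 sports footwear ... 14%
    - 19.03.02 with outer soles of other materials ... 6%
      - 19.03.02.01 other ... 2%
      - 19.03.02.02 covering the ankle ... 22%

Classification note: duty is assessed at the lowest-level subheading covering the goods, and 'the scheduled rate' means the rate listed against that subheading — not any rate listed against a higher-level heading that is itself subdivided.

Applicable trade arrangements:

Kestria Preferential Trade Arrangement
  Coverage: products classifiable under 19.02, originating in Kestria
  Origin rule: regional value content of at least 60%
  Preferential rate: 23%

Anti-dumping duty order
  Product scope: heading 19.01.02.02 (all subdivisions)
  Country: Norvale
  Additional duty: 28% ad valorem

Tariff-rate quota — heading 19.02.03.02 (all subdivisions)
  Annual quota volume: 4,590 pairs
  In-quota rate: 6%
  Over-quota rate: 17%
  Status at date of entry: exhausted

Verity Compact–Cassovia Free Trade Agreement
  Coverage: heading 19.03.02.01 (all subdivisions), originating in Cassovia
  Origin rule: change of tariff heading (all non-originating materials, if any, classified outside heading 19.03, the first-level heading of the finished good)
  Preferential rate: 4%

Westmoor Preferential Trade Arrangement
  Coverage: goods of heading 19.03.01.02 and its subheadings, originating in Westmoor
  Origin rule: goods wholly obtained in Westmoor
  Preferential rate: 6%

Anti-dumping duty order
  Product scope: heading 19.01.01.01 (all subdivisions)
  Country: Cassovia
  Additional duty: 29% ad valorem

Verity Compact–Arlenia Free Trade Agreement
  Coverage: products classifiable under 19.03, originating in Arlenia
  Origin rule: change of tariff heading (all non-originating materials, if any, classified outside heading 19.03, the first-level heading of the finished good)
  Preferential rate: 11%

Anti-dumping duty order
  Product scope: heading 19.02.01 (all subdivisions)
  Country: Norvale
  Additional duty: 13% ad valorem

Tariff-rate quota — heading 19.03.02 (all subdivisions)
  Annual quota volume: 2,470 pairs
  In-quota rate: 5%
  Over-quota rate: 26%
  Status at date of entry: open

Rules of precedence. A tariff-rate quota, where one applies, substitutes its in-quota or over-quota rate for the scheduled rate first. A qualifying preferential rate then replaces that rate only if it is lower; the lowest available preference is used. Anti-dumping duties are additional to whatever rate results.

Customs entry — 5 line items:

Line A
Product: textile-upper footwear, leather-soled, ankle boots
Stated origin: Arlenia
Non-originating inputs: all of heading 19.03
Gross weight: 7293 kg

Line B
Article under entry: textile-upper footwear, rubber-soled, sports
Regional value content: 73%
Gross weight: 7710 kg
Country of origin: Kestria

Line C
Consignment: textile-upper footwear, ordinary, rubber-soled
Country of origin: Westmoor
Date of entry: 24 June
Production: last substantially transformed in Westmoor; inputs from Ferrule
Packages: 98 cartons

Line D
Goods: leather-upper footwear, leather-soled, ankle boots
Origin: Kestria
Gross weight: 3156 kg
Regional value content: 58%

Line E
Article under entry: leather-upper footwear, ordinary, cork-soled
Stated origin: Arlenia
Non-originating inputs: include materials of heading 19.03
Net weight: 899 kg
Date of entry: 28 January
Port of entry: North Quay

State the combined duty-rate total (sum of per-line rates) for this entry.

91%

Line A: textile-upper → 19.02; leather-soled → 19.02.02; ankle boots → 19.02.02.02. Scheduled 22%. Arlenia agreement on 19.03: 19.02.02.02 not covered. → 22%.
Line B: textile-upper → 19.02; rubber-soled → 19.02.01; sports → 19.02.01.01. Scheduled 12%. Kestria agreement on 19.02: RVC ≥ 60% → 23% available; preference 23% not lower than 12% → no reduction. → 12%.
Line C: textile-upper → 19.02; rubber-soled → 19.02.01; ordinary → 19.02.01.02. Scheduled 31%. Westmoor agreement on 19.03.01.02: 19.02.01.02 not covered. → 31%.
Line D: leather-upper → 19.03; leather-soled → 19.03.01; ankle boots → 19.03.01.01. Scheduled 21%. Kestria agreement on 19.02: 19.03.01.01 not covered. → 21%.
Line E: leather-upper → 19.03; cork-soled → 19.03.02; ordinary → 19.03.02.01. Scheduled 2%. quota on 19.03.02 open → in-quota 5%; Arlenia agreement on 19.03: CTH not met. → 5%.
Sum: 22% + 12% + 31% + 21% + 5% = 91%.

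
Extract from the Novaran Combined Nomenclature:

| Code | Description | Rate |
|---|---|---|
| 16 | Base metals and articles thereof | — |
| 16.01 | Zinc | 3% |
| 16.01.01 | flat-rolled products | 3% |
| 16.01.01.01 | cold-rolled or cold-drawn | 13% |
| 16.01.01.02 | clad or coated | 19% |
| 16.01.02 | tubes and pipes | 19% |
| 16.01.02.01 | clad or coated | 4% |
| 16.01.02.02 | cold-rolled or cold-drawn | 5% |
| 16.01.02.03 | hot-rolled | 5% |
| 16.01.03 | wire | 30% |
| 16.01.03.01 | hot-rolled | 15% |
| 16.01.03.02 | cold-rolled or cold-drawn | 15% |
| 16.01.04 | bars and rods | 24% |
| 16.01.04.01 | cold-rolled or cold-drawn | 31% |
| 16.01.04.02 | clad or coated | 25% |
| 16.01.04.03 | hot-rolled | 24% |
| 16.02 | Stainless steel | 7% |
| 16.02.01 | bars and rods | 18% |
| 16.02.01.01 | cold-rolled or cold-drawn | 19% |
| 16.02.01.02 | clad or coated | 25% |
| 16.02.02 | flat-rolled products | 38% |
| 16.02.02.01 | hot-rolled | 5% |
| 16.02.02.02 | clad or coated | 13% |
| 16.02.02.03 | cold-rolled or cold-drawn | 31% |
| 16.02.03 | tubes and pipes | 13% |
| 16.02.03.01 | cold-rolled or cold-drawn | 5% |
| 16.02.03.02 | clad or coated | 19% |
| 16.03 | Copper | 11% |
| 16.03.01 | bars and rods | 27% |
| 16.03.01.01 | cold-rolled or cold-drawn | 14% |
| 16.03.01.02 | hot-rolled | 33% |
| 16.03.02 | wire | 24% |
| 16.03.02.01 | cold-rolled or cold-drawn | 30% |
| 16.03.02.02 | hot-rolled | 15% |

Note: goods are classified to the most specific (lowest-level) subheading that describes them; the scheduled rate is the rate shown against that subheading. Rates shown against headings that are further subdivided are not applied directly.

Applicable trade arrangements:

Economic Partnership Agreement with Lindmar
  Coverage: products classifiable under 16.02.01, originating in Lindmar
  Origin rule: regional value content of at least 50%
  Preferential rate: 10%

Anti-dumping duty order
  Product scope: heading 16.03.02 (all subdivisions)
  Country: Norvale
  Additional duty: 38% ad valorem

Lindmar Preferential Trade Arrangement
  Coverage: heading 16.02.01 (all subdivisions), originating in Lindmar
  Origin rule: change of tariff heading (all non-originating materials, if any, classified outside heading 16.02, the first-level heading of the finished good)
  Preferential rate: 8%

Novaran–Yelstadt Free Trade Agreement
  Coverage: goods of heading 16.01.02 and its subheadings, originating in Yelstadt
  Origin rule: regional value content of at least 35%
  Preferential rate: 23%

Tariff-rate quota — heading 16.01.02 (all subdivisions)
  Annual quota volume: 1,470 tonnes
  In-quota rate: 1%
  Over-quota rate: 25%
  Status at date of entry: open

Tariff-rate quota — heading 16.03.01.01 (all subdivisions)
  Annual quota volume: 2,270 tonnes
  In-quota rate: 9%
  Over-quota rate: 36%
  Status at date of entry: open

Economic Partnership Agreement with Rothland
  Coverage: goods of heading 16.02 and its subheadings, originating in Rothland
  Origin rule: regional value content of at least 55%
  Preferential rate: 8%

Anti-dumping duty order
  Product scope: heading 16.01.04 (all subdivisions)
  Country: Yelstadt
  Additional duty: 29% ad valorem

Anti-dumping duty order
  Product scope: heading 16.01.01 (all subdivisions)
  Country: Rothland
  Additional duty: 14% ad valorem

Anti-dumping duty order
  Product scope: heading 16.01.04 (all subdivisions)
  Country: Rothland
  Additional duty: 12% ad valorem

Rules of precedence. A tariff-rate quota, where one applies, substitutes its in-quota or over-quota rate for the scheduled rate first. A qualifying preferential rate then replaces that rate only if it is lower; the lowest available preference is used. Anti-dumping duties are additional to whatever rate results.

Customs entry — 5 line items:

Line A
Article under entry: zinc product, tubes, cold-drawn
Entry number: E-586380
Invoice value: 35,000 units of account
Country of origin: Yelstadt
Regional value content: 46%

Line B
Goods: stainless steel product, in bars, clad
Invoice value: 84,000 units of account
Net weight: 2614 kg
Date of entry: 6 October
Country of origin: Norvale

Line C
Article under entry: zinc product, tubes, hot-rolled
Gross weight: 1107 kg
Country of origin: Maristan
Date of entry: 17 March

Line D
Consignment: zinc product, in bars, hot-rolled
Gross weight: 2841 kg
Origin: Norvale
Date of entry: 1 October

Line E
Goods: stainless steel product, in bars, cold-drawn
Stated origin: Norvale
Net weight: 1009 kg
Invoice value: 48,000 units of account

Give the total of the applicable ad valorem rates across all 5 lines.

70%

Line A: zinc → 16.01; tubes → 16.01.02; cold-drawn → 16.01.02.02. Scheduled 5%. quota on 16.01.02 open → in-quota 1%; Yelstadt agreement on 16.01.02: RVC ≥ 35% → 23% available; preference 23% not lower than 1% → no reduction. → 1%.
Line B: stainless steel → 16.02; in bars → 16.02.01; clad → 16.02.01.02. Scheduled 25%. No special measure applies. → 25%.
Line C: zinc → 16.01; tubes → 16.01.02; hot-rolled → 16.01.02.03. Scheduled 5%. quota on 16.01.02 open → in-quota 1%. → 1%.
Line D: zinc → 16.01; in bars → 16.01.04; hot-rolled → 16.01.04.03. Scheduled 24%. No special measure applies. → 24%.
Line E: stainless steel → 16.02; in bars → 16.02.01; cold-drawn → 16.02.01.01. Scheduled 19%. No special measure applies. → 19%.
Sum: 1% + 25% + 1% + 24% + 19% = 70%.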